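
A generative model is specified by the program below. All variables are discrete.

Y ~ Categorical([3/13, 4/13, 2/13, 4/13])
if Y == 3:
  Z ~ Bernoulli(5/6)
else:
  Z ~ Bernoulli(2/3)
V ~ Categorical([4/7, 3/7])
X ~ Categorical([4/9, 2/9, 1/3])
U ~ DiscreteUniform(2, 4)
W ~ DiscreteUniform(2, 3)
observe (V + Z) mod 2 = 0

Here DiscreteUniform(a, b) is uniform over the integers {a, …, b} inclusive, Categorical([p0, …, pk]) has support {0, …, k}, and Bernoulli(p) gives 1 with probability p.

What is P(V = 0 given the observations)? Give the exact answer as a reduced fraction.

Enumerate traces; 144 have nonzero weight after conditioning:
  (Y=0, Z=0, V=0, X=0, U=2, W=2) weight 8/2457
  (Y=0, Z=0, V=0, X=0, U=2, W=3) weight 8/2457
  (Y=0, Z=0, V=0, X=0, U=3, W=2) weight 8/2457
  (Y=0, Z=0, V=0, X=0, U=3, W=3) weight 8/2457
  (Y=0, Z=0, V=0, X=0, U=4, W=2) weight 8/2457
  (Y=0, Z=0, V=0, X=0, U=4, W=3) weight 8/2457
  (Y=0, Z=0, V=0, X=1, U=2, W=2) weight 4/2457
  (Y=0, Z=0, V=0, X=1, U=2, W=3) weight 4/2457
  (Y=0, Z=1, V=1, X=0, U=2, W=2) weight 4/819
  … 135 more
Group by V:
  weight(V=0) = 44/273
  weight(V=1) = 4/13
Total weight = 44/273 + 4/13 = 128/273
P(V=0 | obs) = 44/273 / 128/273 = 11/32
P(V=1 | obs) = 4/13 / 128/273 = 21/32

P(V = 0 | obs) = 11/32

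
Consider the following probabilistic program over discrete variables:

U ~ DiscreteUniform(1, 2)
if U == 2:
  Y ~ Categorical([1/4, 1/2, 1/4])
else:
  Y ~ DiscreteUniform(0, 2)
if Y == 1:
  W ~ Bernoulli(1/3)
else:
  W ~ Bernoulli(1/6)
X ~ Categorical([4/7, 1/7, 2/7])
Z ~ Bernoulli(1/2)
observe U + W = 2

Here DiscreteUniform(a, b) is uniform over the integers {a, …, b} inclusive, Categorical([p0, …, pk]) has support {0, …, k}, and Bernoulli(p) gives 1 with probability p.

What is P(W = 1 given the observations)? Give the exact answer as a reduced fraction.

Enumerate traces; 36 have nonzero weight after conditioning:
  (U=1, Y=0, W=1, X=0, Z=0) weight 1/126
  (U=1, Y=0, W=1, X=0, Z=1) weight 1/126
  (U=1, Y=0, W=1, X=1, Z=0) weight 1/504
  (U=1, Y=0, W=1, X=1, Z=1) weight 1/504
  (U=1, Y=0, W=1, X=2, Z=0) weight 1/252
  (U=1, Y=0, W=1, X=2, Z=1) weight 1/252
  (U=1, Y=1, W=1, X=0, Z=0) weight 1/63
  (U=1, Y=1, W=1, X=0, Z=1) weight 1/63
  (U=2, Y=0, W=0, X=0, Z=0) weight 5/168
  … 27 more
Group by W:
  weight(W=0) = 3/8
  weight(W=1) = 1/9
Total weight = 3/8 + 1/9 = 35/72
P(W=0 | obs) = 3/8 / 35/72 = 27/35
P(W=1 | obs) = 1/9 / 35/72 = 8/35

P(W = 1 | obs) = 8/35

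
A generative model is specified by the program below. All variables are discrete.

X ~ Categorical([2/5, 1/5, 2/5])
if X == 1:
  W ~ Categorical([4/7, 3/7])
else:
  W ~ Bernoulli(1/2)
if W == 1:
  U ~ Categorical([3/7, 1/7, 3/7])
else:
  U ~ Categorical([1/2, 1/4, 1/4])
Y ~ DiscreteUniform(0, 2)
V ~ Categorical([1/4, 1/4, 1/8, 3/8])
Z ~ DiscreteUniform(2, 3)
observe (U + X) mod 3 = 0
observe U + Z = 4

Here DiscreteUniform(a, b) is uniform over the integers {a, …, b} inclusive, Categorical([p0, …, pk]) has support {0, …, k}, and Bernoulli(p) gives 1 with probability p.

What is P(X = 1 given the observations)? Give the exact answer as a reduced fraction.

Enumerate traces; 48 have nonzero weight after conditioning:
  (X=1, W=0, U=2, Y=0, V=0, Z=2) weight 1/840
  (X=1, W=0, U=2, Y=0, V=1, Z=2) weight 1/840
  (X=1, W=0, U=2, Y=0, V=2, Z=2) weight 1/1680
  (X=1, W=0, U=2, Y=0, V=3, Z=2) weight 1/560
  (X=1, W=0, U=2, Y=1, V=0, Z=2) weight 1/840
  (X=1, W=0, U=2, Y=1, V=1, Z=2) weight 1/840
  (X=1, W=0, U=2, Y=1, V=2, Z=2) weight 1/1680
  (X=1, W=0, U=2, Y=1, V=3, Z=2) weight 1/560
  (X=2, W=0, U=1, Y=0, V=0, Z=3) weight 1/480
  … 39 more
Group by X:
  weight(X=1) = 8/245
  weight(X=2) = 11/280
Total weight = 8/245 + 11/280 = 141/1960
P(X=1 | obs) = 8/245 / 141/1960 = 64/141
P(X=2 | obs) = 11/280 / 141/1960 = 77/141

P(X = 1 | obs) = 64/141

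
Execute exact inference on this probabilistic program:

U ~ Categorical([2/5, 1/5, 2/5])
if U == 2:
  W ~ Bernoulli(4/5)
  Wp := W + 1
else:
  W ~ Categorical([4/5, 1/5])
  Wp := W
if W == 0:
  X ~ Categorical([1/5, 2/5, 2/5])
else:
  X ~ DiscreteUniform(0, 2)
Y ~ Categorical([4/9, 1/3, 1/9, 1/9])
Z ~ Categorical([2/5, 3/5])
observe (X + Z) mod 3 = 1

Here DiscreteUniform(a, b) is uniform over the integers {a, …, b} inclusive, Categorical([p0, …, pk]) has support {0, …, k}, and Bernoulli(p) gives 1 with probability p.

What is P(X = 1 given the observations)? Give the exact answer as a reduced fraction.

Enumerate traces; 48 have nonzero weight after conditioning:
  (U=0, W=0, X=0, Y=0, Z=1) weight 32/1875
  (U=0, W=0, X=0, Y=1, Z=1) weight 8/625
  (U=0, W=0, X=0, Y=2, Z=1) weight 8/1875
  (U=0, W=0, X=0, Y=3, Z=1) weight 8/1875
  (U=0, W=0, X=1, Y=0, Z=0) weight 128/5625
  (U=0, W=0, X=1, Y=1, Z=0) weight 32/1875
  (U=0, W=0, X=1, Y=2, Z=0) weight 32/5625
  (U=0, W=0, X=1, Y=3, Z=0) weight 32/5625
  … 40 more
Group by X:
  weight(X=0) = 97/625
  weight(X=1) = 278/1875
Total weight = 97/625 + 278/1875 = 569/1875
P(X=0 | obs) = 97/625 / 569/1875 = 291/569
P(X=1 | obs) = 278/1875 / 569/1875 = 278/569

P(X = 1 | obs) = 278/569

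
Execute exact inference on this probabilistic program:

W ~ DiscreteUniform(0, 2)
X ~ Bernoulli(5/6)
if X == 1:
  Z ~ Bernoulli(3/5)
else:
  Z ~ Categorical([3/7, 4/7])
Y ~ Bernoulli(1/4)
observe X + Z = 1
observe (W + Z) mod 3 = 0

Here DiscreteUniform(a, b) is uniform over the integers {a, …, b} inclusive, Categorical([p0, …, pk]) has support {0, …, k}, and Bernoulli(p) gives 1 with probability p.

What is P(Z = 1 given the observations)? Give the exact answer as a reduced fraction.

Enumerate traces; 4 have nonzero weight after conditioning:
  (W=0, X=1, Z=0, Y=0) weight 1/12
  (W=0, X=1, Z=0, Y=1) weight 1/36
  (W=2, X=0, Z=1, Y=0) weight 1/42
  (W=2, X=0, Z=1, Y=1) weight 1/126
Group by Z:
  weight(Z=0) = 1/9
  weight(Z=1) = 2/63
Total weight = 1/9 + 2/63 = 1/7
P(Z=0 | obs) = 1/9 / 1/7 = 7/9
P(Z=1 | obs) = 2/63 / 1/7 = 2/9

P(Z = 1 | obs) = 2/9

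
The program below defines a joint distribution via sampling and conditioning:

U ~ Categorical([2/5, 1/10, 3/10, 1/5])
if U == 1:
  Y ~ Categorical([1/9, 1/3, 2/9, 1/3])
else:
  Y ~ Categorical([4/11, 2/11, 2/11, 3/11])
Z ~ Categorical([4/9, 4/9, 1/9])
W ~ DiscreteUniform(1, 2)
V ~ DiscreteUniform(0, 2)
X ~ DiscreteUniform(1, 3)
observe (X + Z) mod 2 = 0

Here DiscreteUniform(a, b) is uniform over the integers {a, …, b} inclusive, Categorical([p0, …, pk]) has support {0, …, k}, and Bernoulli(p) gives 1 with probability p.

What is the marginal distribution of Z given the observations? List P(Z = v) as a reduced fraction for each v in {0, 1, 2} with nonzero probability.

Enumerate traces; 384 have nonzero weight after conditioning:
  (U=0, Y=0, Z=0, W=1, V=0, X=2) weight 16/4455
  (U=0, Y=0, Z=0, W=1, V=1, X=2) weight 16/4455
  (U=0, Y=0, Z=0, W=1, V=2, X=2) weight 16/4455
  (U=0, Y=0, Z=0, W=2, V=0, X=2) weight 16/4455
  (U=0, Y=0, Z=0, W=2, V=1, X=2) weight 16/4455
  (U=0, Y=0, Z=0, W=2, V=2, X=2) weight 16/4455
  (U=0, Y=0, Z=1, W=1, V=0, X=1) weight 16/4455
  (U=0, Y=0, Z=1, W=1, V=0, X=3) weight 16/4455
  (U=0, Y=0, Z=2, W=1, V=0, X=2) weight 4/4455
  … 375 more
Group by Z:
  weight(Z=0) = 4/27
  weight(Z=1) = 8/27
  weight(Z=2) = 1/27
Total weight = 4/27 + 8/27 + 1/27 = 13/27
P(Z=0 | obs) = 4/27 / 13/27 = 4/13
P(Z=1 | obs) = 8/27 / 13/27 = 8/13
P(Z=2 | obs) = 1/27 / 13/27 = 1/13

P(Z=0) = 4/13, P(Z=1) = 8/13, P(Z=2) = 1/13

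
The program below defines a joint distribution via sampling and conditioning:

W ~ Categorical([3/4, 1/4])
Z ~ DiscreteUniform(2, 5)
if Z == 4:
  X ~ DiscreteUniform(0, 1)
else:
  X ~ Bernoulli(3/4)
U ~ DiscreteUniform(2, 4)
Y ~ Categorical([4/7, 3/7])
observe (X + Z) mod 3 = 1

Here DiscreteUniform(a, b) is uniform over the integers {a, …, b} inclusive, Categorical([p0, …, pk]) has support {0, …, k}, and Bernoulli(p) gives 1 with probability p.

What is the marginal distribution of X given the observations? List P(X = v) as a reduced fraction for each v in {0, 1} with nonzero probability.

P(X=0) = 2/5, P(X=1) = 3/5

Enumerate traces; 24 have nonzero weight after conditioning:
  (W=0, Z=3, X=1, U=2, Y=0) weight 3/112
  (W=0, Z=3, X=1, U=2, Y=1) weight 9/448
  (W=0, Z=3, X=1, U=3, Y=0) weight 3/112
  (W=0, Z=3, X=1, U=3, Y=1) weight 9/448
  (W=0, Z=3, X=1, U=4, Y=0) weight 3/112
  (W=0, Z=3, X=1, U=4, Y=1) weight 9/448
  (W=0, Z=4, X=0, U=2, Y=0) weight 1/56
  (W=0, Z=4, X=0, U=2, Y=1) weight 3/224
  … 16 more
Group by X:
  weight(X=0) = 1/8
  weight(X=1) = 3/16
Total weight = 1/8 + 3/16 = 5/16
P(X=0 | obs) = 1/8 / 5/16 = 2/5
P(X=1 | obs) = 3/16 / 5/16 = 3/5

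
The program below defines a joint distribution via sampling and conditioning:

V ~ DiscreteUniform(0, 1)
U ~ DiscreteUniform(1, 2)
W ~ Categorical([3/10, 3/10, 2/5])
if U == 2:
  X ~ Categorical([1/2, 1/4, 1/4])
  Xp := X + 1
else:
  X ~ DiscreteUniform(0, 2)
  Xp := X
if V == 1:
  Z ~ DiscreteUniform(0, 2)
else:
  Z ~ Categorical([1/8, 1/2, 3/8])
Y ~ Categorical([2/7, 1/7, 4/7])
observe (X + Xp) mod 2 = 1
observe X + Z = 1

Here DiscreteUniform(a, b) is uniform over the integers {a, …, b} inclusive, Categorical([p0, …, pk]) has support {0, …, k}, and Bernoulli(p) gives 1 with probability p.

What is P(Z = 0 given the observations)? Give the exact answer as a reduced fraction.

P(Z = 0 | obs) = 11/51

Enumerate traces; 36 have nonzero weight after conditioning:
  (V=0, U=2, W=0, X=0, Z=1, Y=0) weight 3/560
  (V=0, U=2, W=0, X=0, Z=1, Y=1) weight 3/1120
  (V=0, U=2, W=0, X=0, Z=1, Y=2) weight 3/280
  (V=0, U=2, W=0, X=1, Z=0, Y=0) weight 3/4480
  (V=0, U=2, W=0, X=1, Z=0, Y=1) weight 3/8960
  (V=0, U=2, W=0, X=1, Z=0, Y=2) weight 3/2240
  (V=0, U=2, W=1, X=0, Z=1, Y=0) weight 3/560
  (V=0, U=2, W=1, X=0, Z=1, Y=1) weight 3/1120
  … 28 more
Group by Z:
  weight(Z=0) = 11/384
  weight(Z=1) = 5/48
Total weight = 11/384 + 5/48 = 17/128
P(Z=0 | obs) = 11/384 / 17/128 = 11/51
P(Z=1 | obs) = 5/48 / 17/128 = 40/51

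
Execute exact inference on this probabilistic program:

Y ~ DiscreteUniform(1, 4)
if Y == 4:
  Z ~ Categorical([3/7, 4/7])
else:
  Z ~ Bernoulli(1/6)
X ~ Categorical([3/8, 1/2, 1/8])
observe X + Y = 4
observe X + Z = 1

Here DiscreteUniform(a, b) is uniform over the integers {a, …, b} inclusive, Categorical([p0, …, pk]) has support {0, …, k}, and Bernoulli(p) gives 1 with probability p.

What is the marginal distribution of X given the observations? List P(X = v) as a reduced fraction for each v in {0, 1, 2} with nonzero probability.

P(X=0) = 18/53, P(X=1) = 35/53

Enumerate traces; 2 have nonzero weight after conditioning:
  (Y=3, Z=0, X=1) weight 5/48
  (Y=4, Z=1, X=0) weight 3/56
Group by X:
  weight(X=0) = 3/56
  weight(X=1) = 5/48
Total weight = 3/56 + 5/48 = 53/336
P(X=0 | obs) = 3/56 / 53/336 = 18/53
P(X=1 | obs) = 5/48 / 53/336 = 35/53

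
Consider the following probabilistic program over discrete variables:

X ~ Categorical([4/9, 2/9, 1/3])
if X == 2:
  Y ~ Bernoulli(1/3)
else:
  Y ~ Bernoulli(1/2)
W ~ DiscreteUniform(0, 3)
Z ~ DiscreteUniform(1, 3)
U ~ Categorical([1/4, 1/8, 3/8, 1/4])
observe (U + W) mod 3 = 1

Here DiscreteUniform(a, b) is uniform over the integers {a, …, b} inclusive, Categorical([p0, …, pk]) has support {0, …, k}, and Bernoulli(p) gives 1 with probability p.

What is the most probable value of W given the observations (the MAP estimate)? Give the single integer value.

Enumerate traces; 90 have nonzero weight after conditioning:
  (X=0, Y=0, W=0, Z=1, U=1) weight 1/432
  (X=0, Y=0, W=0, Z=2, U=1) weight 1/432
  (X=0, Y=0, W=0, Z=3, U=1) weight 1/432
  (X=0, Y=0, W=1, Z=1, U=0) weight 1/216
  (X=0, Y=0, W=1, Z=1, U=3) weight 1/216
  (X=0, Y=0, W=1, Z=2, U=0) weight 1/216
  (X=0, Y=0, W=1, Z=2, U=3) weight 1/216
  (X=0, Y=0, W=1, Z=3, U=0) weight 1/216
  (X=0, Y=0, W=2, Z=1, U=2) weight 1/144
  (X=0, Y=0, W=3, Z=1, U=1) weight 1/432
  … 80 more
Group by W:
  weight(W=0) = 1/32
  weight(W=1) = 1/8
  weight(W=2) = 3/32
  weight(W=3) = 1/32
Total weight = 1/32 + 1/8 + 3/32 + 1/32 = 9/32
P(W=0 | obs) = 1/32 / 9/32 = 1/9
P(W=1 | obs) = 1/8 / 9/32 = 4/9
P(W=2 | obs) = 3/32 / 9/32 = 1/3
P(W=3 | obs) = 1/32 / 9/32 = 1/9
argmax = 1

argmax_v P(W = v | obs) = 1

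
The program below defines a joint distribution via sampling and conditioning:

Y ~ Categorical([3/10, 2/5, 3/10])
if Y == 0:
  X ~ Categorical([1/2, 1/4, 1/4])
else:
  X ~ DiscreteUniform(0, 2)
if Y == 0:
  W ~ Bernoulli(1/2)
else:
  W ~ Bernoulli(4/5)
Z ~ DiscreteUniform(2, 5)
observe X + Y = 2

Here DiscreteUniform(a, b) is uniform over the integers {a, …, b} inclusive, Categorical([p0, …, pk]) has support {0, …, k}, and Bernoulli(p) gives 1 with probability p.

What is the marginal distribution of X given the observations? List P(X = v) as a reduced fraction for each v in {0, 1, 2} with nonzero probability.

P(X=0) = 12/37, P(X=1) = 16/37, P(X=2) = 9/37

Enumerate traces; 24 have nonzero weight after conditioning:
  (Y=0, X=2, W=0, Z=2) weight 3/320
  (Y=0, X=2, W=0, Z=3) weight 3/320
  (Y=0, X=2, W=0, Z=4) weight 3/320
  (Y=0, X=2, W=0, Z=5) weight 3/320
  (Y=0, X=2, W=1, Z=2) weight 3/320
  (Y=0, X=2, W=1, Z=3) weight 3/320
  (Y=0, X=2, W=1, Z=4) weight 3/320
  (Y=0, X=2, W=1, Z=5) weight 3/320
  (Y=1, X=1, W=0, Z=2) weight 1/150
  (Y=2, X=0, W=0, Z=2) weight 1/200
  … 14 more
Group by X:
  weight(X=0) = 1/10
  weight(X=1) = 2/15
  weight(X=2) = 3/40
Total weight = 1/10 + 2/15 + 3/40 = 37/120
P(X=0 | obs) = 1/10 / 37/120 = 12/37
P(X=1 | obs) = 2/15 / 37/120 = 16/37
P(X=2 | obs) = 3/40 / 37/120 = 9/37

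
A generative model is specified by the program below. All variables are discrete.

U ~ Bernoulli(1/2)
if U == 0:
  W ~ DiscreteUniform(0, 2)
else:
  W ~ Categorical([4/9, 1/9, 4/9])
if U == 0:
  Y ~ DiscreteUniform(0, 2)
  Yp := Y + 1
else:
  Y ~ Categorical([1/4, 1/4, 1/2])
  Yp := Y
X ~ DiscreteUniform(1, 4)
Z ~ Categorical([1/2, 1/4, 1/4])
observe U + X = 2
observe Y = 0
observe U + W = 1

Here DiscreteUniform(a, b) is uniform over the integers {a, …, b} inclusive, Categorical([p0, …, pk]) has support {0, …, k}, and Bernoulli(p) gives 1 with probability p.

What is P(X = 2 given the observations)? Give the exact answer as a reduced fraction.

P(X = 2 | obs) = 1/2

Enumerate traces; 6 have nonzero weight after conditioning:
  (U=0, W=1, Y=0, X=2, Z=0) weight 1/144
  (U=0, W=1, Y=0, X=2, Z=1) weight 1/288
  (U=0, W=1, Y=0, X=2, Z=2) weight 1/288
  (U=1, W=0, Y=0, X=1, Z=0) weight 1/144
  (U=1, W=0, Y=0, X=1, Z=1) weight 1/288
  (U=1, W=0, Y=0, X=1, Z=2) weight 1/288
Group by X:
  weight(X=1) = 1/72
  weight(X=2) = 1/72
Total weight = 1/72 + 1/72 = 1/36
P(X=1 | obs) = 1/72 / 1/36 = 1/2
P(X=2 | obs) = 1/72 / 1/36 = 1/2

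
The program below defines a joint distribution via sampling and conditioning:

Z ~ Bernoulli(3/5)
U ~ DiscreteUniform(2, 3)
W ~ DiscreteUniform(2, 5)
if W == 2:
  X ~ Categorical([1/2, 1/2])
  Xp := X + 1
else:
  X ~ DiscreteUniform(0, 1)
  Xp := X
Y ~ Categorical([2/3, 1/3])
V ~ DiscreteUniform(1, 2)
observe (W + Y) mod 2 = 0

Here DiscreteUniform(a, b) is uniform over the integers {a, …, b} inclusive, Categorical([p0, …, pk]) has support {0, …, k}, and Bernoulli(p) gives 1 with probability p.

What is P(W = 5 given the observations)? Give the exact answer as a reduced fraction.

P(W = 5 | obs) = 1/6

Enumerate traces; 64 have nonzero weight after conditioning:
  (Z=0, U=2, W=2, X=0, Y=0, V=1) weight 1/120
  (Z=0, U=2, W=2, X=0, Y=0, V=2) weight 1/120
  (Z=0, U=2, W=2, X=1, Y=0, V=1) weight 1/120
  (Z=0, U=2, W=2, X=1, Y=0, V=2) weight 1/120
  (Z=0, U=2, W=3, X=0, Y=1, V=1) weight 1/240
  (Z=0, U=2, W=3, X=0, Y=1, V=2) weight 1/240
  (Z=0, U=2, W=3, X=1, Y=1, V=1) weight 1/240
  (Z=0, U=2, W=3, X=1, Y=1, V=2) weight 1/240
  (Z=0, U=2, W=4, X=0, Y=0, V=1) weight 1/120
  (Z=0, U=2, W=5, X=0, Y=1, V=1) weight 1/240
  … 54 more
Group by W:
  weight(W=2) = 1/6
  weight(W=3) = 1/12
  weight(W=4) = 1/6
  weight(W=5) = 1/12
Total weight = 1/6 + 1/12 + 1/6 + 1/12 = 1/2
P(W=2 | obs) = 1/6 / 1/2 = 1/3
P(W=3 | obs) = 1/12 / 1/2 = 1/6
P(W=4 | obs) = 1/6 / 1/2 = 1/3
P(W=5 | obs) = 1/12 / 1/2 = 1/6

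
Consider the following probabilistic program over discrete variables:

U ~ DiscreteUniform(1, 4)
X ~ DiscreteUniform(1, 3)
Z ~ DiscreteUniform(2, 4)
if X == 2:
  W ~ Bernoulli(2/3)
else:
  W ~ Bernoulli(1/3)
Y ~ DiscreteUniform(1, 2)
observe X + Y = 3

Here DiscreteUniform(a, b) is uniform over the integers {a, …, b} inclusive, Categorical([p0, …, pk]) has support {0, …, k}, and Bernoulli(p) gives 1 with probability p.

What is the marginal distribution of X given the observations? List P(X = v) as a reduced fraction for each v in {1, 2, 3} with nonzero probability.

P(X=1) = 1/2, P(X=2) = 1/2

Enumerate traces; 48 have nonzero weight after conditioning:
  (U=1, X=1, Z=2, W=0, Y=2) weight 1/108
  (U=1, X=1, Z=2, W=1, Y=2) weight 1/216
  (U=1, X=1, Z=3, W=0, Y=2) weight 1/108
  (U=1, X=1, Z=3, W=1, Y=2) weight 1/216
  (U=1, X=1, Z=4, W=0, Y=2) weight 1/108
  (U=1, X=1, Z=4, W=1, Y=2) weight 1/216
  (U=1, X=2, Z=2, W=0, Y=1) weight 1/216
  (U=1, X=2, Z=2, W=1, Y=1) weight 1/108
  … 40 more
Group by X:
  weight(X=1) = 1/6
  weight(X=2) = 1/6
Total weight = 1/6 + 1/6 = 1/3
P(X=1 | obs) = 1/6 / 1/3 = 1/2
P(X=2 | obs) = 1/6 / 1/3 = 1/2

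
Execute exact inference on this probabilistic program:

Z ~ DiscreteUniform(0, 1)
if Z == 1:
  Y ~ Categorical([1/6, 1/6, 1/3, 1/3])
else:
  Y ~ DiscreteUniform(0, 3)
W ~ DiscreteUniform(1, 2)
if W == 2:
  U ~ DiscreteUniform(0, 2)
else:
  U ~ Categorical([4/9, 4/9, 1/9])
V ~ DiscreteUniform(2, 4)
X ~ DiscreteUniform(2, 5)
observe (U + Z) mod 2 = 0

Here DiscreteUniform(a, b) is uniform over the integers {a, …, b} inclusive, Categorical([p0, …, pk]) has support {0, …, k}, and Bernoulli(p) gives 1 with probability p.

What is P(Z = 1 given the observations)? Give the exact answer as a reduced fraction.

Enumerate traces; 288 have nonzero weight after conditioning:
  (Z=0, Y=0, W=1, U=0, V=2, X=2) weight 1/432
  (Z=0, Y=0, W=1, U=0, V=2, X=3) weight 1/432
  (Z=0, Y=0, W=1, U=0, V=2, X=4) weight 1/432
  (Z=0, Y=0, W=1, U=0, V=2, X=5) weight 1/432
  (Z=0, Y=0, W=1, U=0, V=3, X=2) weight 1/432
  (Z=0, Y=0, W=1, U=0, V=3, X=3) weight 1/432
  (Z=0, Y=0, W=1, U=0, V=3, X=4) weight 1/432
  (Z=0, Y=0, W=1, U=0, V=3, X=5) weight 1/432
  (Z=1, Y=0, W=1, U=1, V=2, X=2) weight 1/648
  … 279 more
Group by Z:
  weight(Z=0) = 11/36
  weight(Z=1) = 7/36
Total weight = 11/36 + 7/36 = 1/2
P(Z=0 | obs) = 11/36 / 1/2 = 11/18
P(Z=1 | obs) = 7/36 / 1/2 = 7/18

P(Z = 1 | obs) = 7/18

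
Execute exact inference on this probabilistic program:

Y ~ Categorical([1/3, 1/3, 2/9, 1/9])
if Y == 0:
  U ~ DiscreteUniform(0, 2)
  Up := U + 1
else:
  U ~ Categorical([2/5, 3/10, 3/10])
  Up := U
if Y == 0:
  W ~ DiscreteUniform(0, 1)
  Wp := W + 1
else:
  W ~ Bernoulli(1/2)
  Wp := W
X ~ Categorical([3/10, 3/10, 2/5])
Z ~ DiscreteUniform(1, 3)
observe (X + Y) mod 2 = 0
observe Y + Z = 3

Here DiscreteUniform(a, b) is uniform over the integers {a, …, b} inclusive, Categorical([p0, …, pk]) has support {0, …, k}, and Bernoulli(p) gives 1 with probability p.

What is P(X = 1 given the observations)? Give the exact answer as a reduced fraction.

Enumerate traces; 30 have nonzero weight after conditioning:
  (Y=0, U=0, W=0, X=0, Z=3) weight 1/180
  (Y=0, U=0, W=0, X=2, Z=3) weight 1/135
  (Y=0, U=0, W=1, X=0, Z=3) weight 1/180
  (Y=0, U=0, W=1, X=2, Z=3) weight 1/135
  (Y=0, U=1, W=0, X=0, Z=3) weight 1/180
  (Y=0, U=1, W=0, X=2, Z=3) weight 1/135
  (Y=0, U=1, W=1, X=0, Z=3) weight 1/180
  (Y=0, U=1, W=1, X=2, Z=3) weight 1/135
  (Y=1, U=0, W=0, X=1, Z=2) weight 1/150
  … 21 more
Group by X:
  weight(X=0) = 1/18
  weight(X=1) = 1/30
  weight(X=2) = 2/27
Total weight = 1/18 + 1/30 + 2/27 = 22/135
P(X=0 | obs) = 1/18 / 22/135 = 15/44
P(X=1 | obs) = 1/30 / 22/135 = 9/44
P(X=2 | obs) = 2/27 / 22/135 = 5/11

P(X = 1 | obs) = 9/44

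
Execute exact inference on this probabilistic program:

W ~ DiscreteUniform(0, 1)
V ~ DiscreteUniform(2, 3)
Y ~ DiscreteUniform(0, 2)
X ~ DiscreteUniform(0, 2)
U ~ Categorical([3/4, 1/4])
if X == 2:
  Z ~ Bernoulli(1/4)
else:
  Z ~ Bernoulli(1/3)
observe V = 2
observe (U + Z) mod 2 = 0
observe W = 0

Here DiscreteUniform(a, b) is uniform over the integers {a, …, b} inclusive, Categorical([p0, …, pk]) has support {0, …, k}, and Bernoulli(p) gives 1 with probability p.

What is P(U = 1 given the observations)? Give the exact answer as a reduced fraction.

P(U = 1 | obs) = 11/86

Enumerate traces; 18 have nonzero weight after conditioning:
  (W=0, V=2, Y=0, X=0, U=0, Z=0) weight 1/72
  (W=0, V=2, Y=0, X=0, U=1, Z=1) weight 1/432
  (W=0, V=2, Y=0, X=1, U=0, Z=0) weight 1/72
  (W=0, V=2, Y=0, X=1, U=1, Z=1) weight 1/432
  (W=0, V=2, Y=0, X=2, U=0, Z=0) weight 1/64
  (W=0, V=2, Y=0, X=2, U=1, Z=1) weight 1/576
  (W=0, V=2, Y=1, X=0, U=0, Z=0) weight 1/72
  (W=0, V=2, Y=1, X=0, U=1, Z=1) weight 1/432
  … 10 more
Group by U:
  weight(U=0) = 25/192
  weight(U=1) = 11/576
Total weight = 25/192 + 11/576 = 43/288
P(U=0 | obs) = 25/192 / 43/288 = 75/86
P(U=1 | obs) = 11/576 / 43/288 = 11/86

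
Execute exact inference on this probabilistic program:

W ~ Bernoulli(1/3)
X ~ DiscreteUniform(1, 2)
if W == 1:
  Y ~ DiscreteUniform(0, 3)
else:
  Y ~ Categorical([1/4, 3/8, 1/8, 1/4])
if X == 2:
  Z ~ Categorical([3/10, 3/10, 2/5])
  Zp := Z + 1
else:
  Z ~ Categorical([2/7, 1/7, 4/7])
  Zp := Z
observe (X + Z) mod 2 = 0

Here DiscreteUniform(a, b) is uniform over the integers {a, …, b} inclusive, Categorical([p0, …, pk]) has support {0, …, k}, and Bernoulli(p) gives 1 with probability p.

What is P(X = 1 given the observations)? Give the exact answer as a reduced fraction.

P(X = 1 | obs) = 10/59

Enumerate traces; 24 have nonzero weight after conditioning:
  (W=0, X=1, Y=0, Z=1) weight 1/84
  (W=0, X=1, Y=1, Z=1) weight 1/56
  (W=0, X=1, Y=2, Z=1) weight 1/168
  (W=0, X=1, Y=3, Z=1) weight 1/84
  (W=0, X=2, Y=0, Z=0) weight 1/40
  (W=0, X=2, Y=0, Z=2) weight 1/30
  (W=0, X=2, Y=1, Z=0) weight 3/80
  (W=0, X=2, Y=1, Z=2) weight 1/20
  … 16 more
Group by X:
  weight(X=1) = 1/14
  weight(X=2) = 7/20
Total weight = 1/14 + 7/20 = 59/140
P(X=1 | obs) = 1/14 / 59/140 = 10/59
P(X=2 | obs) = 7/20 / 59/140 = 49/59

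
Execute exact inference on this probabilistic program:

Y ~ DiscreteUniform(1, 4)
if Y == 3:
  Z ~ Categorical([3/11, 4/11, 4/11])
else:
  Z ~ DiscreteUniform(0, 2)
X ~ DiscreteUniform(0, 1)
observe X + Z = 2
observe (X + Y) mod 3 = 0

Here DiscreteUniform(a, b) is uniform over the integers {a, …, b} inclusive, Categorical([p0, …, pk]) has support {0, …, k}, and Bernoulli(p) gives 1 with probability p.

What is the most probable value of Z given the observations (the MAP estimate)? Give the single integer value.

argmax_v P(Z = v | obs) = 2

Enumerate traces; 2 have nonzero weight after conditioning:
  (Y=2, Z=1, X=1) weight 1/24
  (Y=3, Z=2, X=0) weight 1/22
Group by Z:
  weight(Z=1) = 1/24
  weight(Z=2) = 1/22
Total weight = 1/24 + 1/22 = 23/264
P(Z=1 | obs) = 1/24 / 23/264 = 11/23
P(Z=2 | obs) = 1/22 / 23/264 = 12/23
argmax = 2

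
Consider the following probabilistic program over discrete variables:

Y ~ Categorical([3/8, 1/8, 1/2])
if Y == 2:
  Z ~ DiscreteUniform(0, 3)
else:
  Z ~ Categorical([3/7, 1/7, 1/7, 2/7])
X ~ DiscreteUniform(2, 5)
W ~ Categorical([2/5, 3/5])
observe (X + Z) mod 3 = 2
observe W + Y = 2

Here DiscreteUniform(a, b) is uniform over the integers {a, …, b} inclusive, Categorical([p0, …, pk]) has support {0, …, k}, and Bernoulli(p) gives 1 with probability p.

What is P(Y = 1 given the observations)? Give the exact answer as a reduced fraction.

Enumerate traces; 12 have nonzero weight after conditioning:
  (Y=1, Z=0, X=2, W=1) weight 9/1120
  (Y=1, Z=0, X=5, W=1) weight 9/1120
  (Y=1, Z=1, X=4, W=1) weight 3/1120
  (Y=1, Z=2, X=3, W=1) weight 3/1120
  (Y=1, Z=3, X=2, W=1) weight 3/560
  (Y=1, Z=3, X=5, W=1) weight 3/560
  (Y=2, Z=0, X=2, W=0) weight 1/80
  (Y=2, Z=0, X=5, W=0) weight 1/80
  … 4 more
Group by Y:
  weight(Y=1) = 9/280
  weight(Y=2) = 3/40
Total weight = 9/280 + 3/40 = 3/28
P(Y=1 | obs) = 9/280 / 3/28 = 3/10
P(Y=2 | obs) = 3/40 / 3/28 = 7/10

P(Y = 1 | obs) = 3/10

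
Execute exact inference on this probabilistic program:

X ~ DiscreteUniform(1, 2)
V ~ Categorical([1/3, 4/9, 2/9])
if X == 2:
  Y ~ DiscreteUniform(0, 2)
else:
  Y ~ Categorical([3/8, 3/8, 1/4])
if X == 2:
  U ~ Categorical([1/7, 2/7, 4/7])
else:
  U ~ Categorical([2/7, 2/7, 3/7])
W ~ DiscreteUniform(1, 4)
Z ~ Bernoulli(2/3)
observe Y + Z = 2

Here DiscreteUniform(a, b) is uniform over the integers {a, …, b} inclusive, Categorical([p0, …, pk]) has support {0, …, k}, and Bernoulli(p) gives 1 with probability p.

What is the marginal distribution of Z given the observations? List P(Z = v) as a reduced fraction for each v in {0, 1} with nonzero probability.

Enumerate traces; 144 have nonzero weight after conditioning:
  (X=1, V=0, Y=1, U=0, W=1, Z=1) weight 1/336
  (X=1, V=0, Y=1, U=0, W=2, Z=1) weight 1/336
  (X=1, V=0, Y=1, U=0, W=3, Z=1) weight 1/336
  (X=1, V=0, Y=1, U=0, W=4, Z=1) weight 1/336
  (X=1, V=0, Y=1, U=1, W=1, Z=1) weight 1/336
  (X=1, V=0, Y=1, U=1, W=2, Z=1) weight 1/336
  (X=1, V=0, Y=1, U=1, W=3, Z=1) weight 1/336
  (X=1, V=0, Y=1, U=1, W=4, Z=1) weight 1/336
  (X=1, V=0, Y=2, U=0, W=1, Z=0) weight 1/1008
  … 135 more
Group by Z:
  weight(Z=0) = 7/72
  weight(Z=1) = 17/72
Total weight = 7/72 + 17/72 = 1/3
P(Z=0 | obs) = 7/72 / 1/3 = 7/24
P(Z=1 | obs) = 17/72 / 1/3 = 17/24

P(Z=0) = 7/24, P(Z=1) = 17/24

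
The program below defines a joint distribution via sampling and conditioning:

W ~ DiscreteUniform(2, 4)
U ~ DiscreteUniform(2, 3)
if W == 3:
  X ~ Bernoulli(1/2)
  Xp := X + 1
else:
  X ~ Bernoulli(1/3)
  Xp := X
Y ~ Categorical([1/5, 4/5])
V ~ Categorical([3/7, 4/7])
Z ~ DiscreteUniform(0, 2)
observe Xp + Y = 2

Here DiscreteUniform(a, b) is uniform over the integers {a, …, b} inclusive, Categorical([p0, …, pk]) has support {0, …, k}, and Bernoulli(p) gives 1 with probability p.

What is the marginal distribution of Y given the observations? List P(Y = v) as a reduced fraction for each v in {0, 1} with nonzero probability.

Enumerate traces; 48 have nonzero weight after conditioning:
  (W=2, U=2, X=1, Y=1, V=0, Z=0) weight 2/315
  (W=2, U=2, X=1, Y=1, V=0, Z=1) weight 2/315
  (W=2, U=2, X=1, Y=1, V=0, Z=2) weight 2/315
  (W=2, U=2, X=1, Y=1, V=1, Z=0) weight 8/945
  (W=2, U=2, X=1, Y=1, V=1, Z=1) weight 8/945
  (W=2, U=2, X=1, Y=1, V=1, Z=2) weight 8/945
  (W=2, U=3, X=1, Y=1, V=0, Z=0) weight 2/315
  (W=2, U=3, X=1, Y=1, V=0, Z=1) weight 2/315
  (W=3, U=2, X=1, Y=0, V=0, Z=0) weight 1/420
  … 39 more
Group by Y:
  weight(Y=0) = 1/30
  weight(Y=1) = 14/45
Total weight = 1/30 + 14/45 = 31/90
P(Y=0 | obs) = 1/30 / 31/90 = 3/31
P(Y=1 | obs) = 14/45 / 31/90 = 28/31

P(Y=0) = 3/31, P(Y=1) = 28/31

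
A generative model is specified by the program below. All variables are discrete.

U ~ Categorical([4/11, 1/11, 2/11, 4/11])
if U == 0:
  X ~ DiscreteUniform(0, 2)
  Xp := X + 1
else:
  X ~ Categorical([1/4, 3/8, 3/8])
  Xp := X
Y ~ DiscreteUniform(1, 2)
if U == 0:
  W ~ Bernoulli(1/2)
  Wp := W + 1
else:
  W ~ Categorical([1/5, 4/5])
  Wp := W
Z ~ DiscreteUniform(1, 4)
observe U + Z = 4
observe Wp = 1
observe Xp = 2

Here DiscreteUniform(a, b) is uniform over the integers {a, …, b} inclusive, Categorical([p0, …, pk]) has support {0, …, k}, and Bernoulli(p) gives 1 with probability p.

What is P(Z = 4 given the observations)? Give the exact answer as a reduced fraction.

Enumerate traces; 8 have nonzero weight after conditioning:
  (U=0, X=1, Y=1, W=0, Z=4) weight 1/132
  (U=0, X=1, Y=2, W=0, Z=4) weight 1/132
  (U=1, X=2, Y=1, W=1, Z=3) weight 3/880
  (U=1, X=2, Y=2, W=1, Z=3) weight 3/880
  (U=2, X=2, Y=1, W=1, Z=2) weight 3/440
  (U=2, X=2, Y=2, W=1, Z=2) weight 3/440
  (U=3, X=2, Y=1, W=1, Z=1) weight 3/220
  (U=3, X=2, Y=2, W=1, Z=1) weight 3/220
Group by Z:
  weight(Z=1) = 3/110
  weight(Z=2) = 3/220
  weight(Z=3) = 3/440
  weight(Z=4) = 1/66
Total weight = 3/110 + 3/220 + 3/440 + 1/66 = 83/1320
P(Z=1 | obs) = 3/110 / 83/1320 = 36/83
P(Z=2 | obs) = 3/220 / 83/1320 = 18/83
P(Z=3 | obs) = 3/440 / 83/1320 = 9/83
P(Z=4 | obs) = 1/66 / 83/1320 = 20/83

P(Z = 4 | obs) = 20/83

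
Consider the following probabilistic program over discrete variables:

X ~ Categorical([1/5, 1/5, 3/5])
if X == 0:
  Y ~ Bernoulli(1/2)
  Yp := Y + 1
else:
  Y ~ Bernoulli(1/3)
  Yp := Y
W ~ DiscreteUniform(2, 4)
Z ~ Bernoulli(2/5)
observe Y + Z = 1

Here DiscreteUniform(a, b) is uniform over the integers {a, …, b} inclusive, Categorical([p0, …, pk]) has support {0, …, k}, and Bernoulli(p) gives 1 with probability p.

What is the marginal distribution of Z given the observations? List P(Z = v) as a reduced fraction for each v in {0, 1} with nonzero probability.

P(Z=0) = 33/71, P(Z=1) = 38/71

Enumerate traces; 18 have nonzero weight after conditioning:
  (X=0, Y=0, W=2, Z=1) weight 1/75
  (X=0, Y=0, W=3, Z=1) weight 1/75
  (X=0, Y=0, W=4, Z=1) weight 1/75
  (X=0, Y=1, W=2, Z=0) weight 1/50
  (X=0, Y=1, W=3, Z=0) weight 1/50
  (X=0, Y=1, W=4, Z=0) weight 1/50
  (X=1, Y=0, W=2, Z=1) weight 4/225
  (X=1, Y=0, W=3, Z=1) weight 4/225
  … 10 more
Group by Z:
  weight(Z=0) = 11/50
  weight(Z=1) = 19/75
Total weight = 11/50 + 19/75 = 71/150
P(Z=0 | obs) = 11/50 / 71/150 = 33/71
P(Z=1 | obs) = 19/75 / 71/150 = 38/71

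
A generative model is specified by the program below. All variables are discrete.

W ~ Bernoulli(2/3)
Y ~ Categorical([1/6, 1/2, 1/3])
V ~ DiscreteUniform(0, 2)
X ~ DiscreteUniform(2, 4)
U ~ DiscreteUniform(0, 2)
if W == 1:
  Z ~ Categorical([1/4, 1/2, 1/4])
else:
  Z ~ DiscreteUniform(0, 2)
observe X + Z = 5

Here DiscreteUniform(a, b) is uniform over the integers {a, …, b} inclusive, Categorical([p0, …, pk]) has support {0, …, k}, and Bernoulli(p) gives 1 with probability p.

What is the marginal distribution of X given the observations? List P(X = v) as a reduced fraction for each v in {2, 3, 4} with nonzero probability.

Enumerate traces; 108 have nonzero weight after conditioning:
  (W=0, Y=0, V=0, X=3, U=0, Z=2) weight 1/1458
  (W=0, Y=0, V=0, X=3, U=1, Z=2) weight 1/1458
  (W=0, Y=0, V=0, X=3, U=2, Z=2) weight 1/1458
  (W=0, Y=0, V=0, X=4, U=0, Z=1) weight 1/1458
  (W=0, Y=0, V=0, X=4, U=1, Z=1) weight 1/1458
  (W=0, Y=0, V=0, X=4, U=2, Z=1) weight 1/1458
  (W=0, Y=0, V=1, X=3, U=0, Z=2) weight 1/1458
  (W=0, Y=0, V=1, X=3, U=1, Z=2) weight 1/1458
  … 100 more
Group by X:
  weight(X=3) = 5/54
  weight(X=4) = 4/27
Total weight = 5/54 + 4/27 = 13/54
P(X=3 | obs) = 5/54 / 13/54 = 5/13
P(X=4 | obs) = 4/27 / 13/54 = 8/13

P(X=3) = 5/13, P(X=4) = 8/13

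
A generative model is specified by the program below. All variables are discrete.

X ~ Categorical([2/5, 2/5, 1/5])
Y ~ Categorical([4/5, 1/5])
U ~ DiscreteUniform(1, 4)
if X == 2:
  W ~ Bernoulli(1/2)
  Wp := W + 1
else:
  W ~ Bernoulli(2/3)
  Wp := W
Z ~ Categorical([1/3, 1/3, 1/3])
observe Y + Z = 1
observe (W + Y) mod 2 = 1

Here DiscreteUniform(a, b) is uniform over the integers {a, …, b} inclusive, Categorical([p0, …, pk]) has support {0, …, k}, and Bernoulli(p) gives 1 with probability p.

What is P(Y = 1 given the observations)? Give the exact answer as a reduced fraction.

Enumerate traces; 24 have nonzero weight after conditioning:
  (X=0, Y=0, U=1, W=1, Z=1) weight 4/225
  (X=0, Y=0, U=2, W=1, Z=1) weight 4/225
  (X=0, Y=0, U=3, W=1, Z=1) weight 4/225
  (X=0, Y=0, U=4, W=1, Z=1) weight 4/225
  (X=0, Y=1, U=1, W=0, Z=0) weight 1/450
  (X=0, Y=1, U=2, W=0, Z=0) weight 1/450
  (X=0, Y=1, U=3, W=0, Z=0) weight 1/450
  (X=0, Y=1, U=4, W=0, Z=0) weight 1/450
  … 16 more
Group by Y:
  weight(Y=0) = 38/225
  weight(Y=1) = 11/450
Total weight = 38/225 + 11/450 = 29/150
P(Y=0 | obs) = 38/225 / 29/150 = 76/87
P(Y=1 | obs) = 11/450 / 29/150 = 11/87

P(Y = 1 | obs) = 11/87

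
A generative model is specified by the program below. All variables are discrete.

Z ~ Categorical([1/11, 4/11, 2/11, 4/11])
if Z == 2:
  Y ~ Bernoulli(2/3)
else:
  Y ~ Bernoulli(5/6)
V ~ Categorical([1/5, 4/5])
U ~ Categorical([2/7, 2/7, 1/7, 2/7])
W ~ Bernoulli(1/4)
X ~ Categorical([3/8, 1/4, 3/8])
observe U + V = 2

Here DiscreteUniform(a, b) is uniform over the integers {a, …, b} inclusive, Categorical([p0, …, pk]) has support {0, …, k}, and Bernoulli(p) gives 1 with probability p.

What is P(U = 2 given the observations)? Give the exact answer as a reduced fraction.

Enumerate traces; 96 have nonzero weight after conditioning:
  (Z=0, Y=0, V=0, U=2, W=0, X=0) weight 3/24640
  (Z=0, Y=0, V=0, U=2, W=0, X=1) weight 1/12320
  (Z=0, Y=0, V=0, U=2, W=0, X=2) weight 3/24640
  (Z=0, Y=0, V=0, U=2, W=1, X=0) weight 1/24640
  (Z=0, Y=0, V=0, U=2, W=1, X=1) weight 1/36960
  (Z=0, Y=0, V=0, U=2, W=1, X=2) weight 1/24640
  (Z=0, Y=0, V=1, U=1, W=0, X=0) weight 3/3080
  (Z=0, Y=0, V=1, U=1, W=0, X=1) weight 1/1540
  … 88 more
Group by U:
  weight(U=1) = 8/35
  weight(U=2) = 1/35
Total weight = 8/35 + 1/35 = 9/35
P(U=1 | obs) = 8/35 / 9/35 = 8/9
P(U=2 | obs) = 1/35 / 9/35 = 1/9

P(U = 2 | obs) = 1/9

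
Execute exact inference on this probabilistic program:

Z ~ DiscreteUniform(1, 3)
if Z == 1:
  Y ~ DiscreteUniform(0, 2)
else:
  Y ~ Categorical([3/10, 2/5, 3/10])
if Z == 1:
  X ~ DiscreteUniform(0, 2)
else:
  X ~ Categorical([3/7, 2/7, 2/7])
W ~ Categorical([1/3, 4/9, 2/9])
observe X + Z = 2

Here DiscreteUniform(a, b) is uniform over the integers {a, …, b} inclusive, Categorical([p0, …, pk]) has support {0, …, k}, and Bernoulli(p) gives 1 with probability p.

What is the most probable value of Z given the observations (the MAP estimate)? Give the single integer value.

Enumerate traces; 18 have nonzero weight after conditioning:
  (Z=1, Y=0, X=1, W=0) weight 1/81
  (Z=1, Y=0, X=1, W=1) weight 4/243
  (Z=1, Y=0, X=1, W=2) weight 2/243
  (Z=1, Y=1, X=1, W=0) weight 1/81
  (Z=1, Y=1, X=1, W=1) weight 4/243
  (Z=1, Y=1, X=1, W=2) weight 2/243
  (Z=1, Y=2, X=1, W=0) weight 1/81
  (Z=1, Y=2, X=1, W=1) weight 4/243
  (Z=2, Y=0, X=0, W=0) weight 1/70
  … 9 more
Group by Z:
  weight(Z=1) = 1/9
  weight(Z=2) = 1/7
Total weight = 1/9 + 1/7 = 16/63
P(Z=1 | obs) = 1/9 / 16/63 = 7/16
P(Z=2 | obs) = 1/7 / 16/63 = 9/16
argmax = 2

argmax_v P(Z = v | obs) = 2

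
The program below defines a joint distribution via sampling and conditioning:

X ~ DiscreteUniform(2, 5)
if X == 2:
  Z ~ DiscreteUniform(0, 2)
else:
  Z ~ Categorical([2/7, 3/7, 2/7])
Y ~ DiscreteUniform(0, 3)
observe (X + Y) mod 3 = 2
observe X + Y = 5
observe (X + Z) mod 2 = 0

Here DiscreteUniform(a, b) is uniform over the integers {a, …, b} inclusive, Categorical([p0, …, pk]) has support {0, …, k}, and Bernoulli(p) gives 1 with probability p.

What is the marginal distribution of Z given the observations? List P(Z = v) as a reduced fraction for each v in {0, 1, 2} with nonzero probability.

Enumerate traces; 6 have nonzero weight after conditioning:
  (X=2, Z=0, Y=3) weight 1/48
  (X=2, Z=2, Y=3) weight 1/48
  (X=3, Z=1, Y=2) weight 3/112
  (X=4, Z=0, Y=1) weight 1/56
  (X=4, Z=2, Y=1) weight 1/56
  (X=5, Z=1, Y=0) weight 3/112
Group by Z:
  weight(Z=0) = 13/336
  weight(Z=1) = 3/56
  weight(Z=2) = 13/336
Total weight = 13/336 + 3/56 + 13/336 = 11/84
P(Z=0 | obs) = 13/336 / 11/84 = 13/44
P(Z=1 | obs) = 3/56 / 11/84 = 9/22
P(Z=2 | obs) = 13/336 / 11/84 = 13/44

P(Z=0) = 13/44, P(Z=1) = 9/22, P(Z=2) = 13/44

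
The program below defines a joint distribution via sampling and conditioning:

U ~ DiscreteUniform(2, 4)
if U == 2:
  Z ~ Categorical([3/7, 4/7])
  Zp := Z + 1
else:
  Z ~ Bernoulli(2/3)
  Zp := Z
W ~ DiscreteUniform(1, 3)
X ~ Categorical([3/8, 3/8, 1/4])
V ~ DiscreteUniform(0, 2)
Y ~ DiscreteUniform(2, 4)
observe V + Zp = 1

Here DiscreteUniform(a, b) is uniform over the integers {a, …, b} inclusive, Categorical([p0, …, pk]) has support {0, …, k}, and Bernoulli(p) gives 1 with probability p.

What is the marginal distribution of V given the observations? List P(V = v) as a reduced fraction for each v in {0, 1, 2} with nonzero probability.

P(V=0) = 37/51, P(V=1) = 14/51

Enumerate traces; 135 have nonzero weight after conditioning:
  (U=2, Z=0, W=1, X=0, V=0, Y=2) weight 1/504
  (U=2, Z=0, W=1, X=0, V=0, Y=3) weight 1/504
  (U=2, Z=0, W=1, X=0, V=0, Y=4) weight 1/504
  (U=2, Z=0, W=1, X=1, V=0, Y=2) weight 1/504
  (U=2, Z=0, W=1, X=1, V=0, Y=3) weight 1/504
  (U=2, Z=0, W=1, X=1, V=0, Y=4) weight 1/504
  (U=2, Z=0, W=1, X=2, V=0, Y=2) weight 1/756
  (U=2, Z=0, W=1, X=2, V=0, Y=3) weight 1/756
  (U=3, Z=0, W=1, X=0, V=1, Y=2) weight 1/648
  … 126 more
Group by V:
  weight(V=0) = 37/189
  weight(V=1) = 2/27
Total weight = 37/189 + 2/27 = 17/63
P(V=0 | obs) = 37/189 / 17/63 = 37/51
P(V=1 | obs) = 2/27 / 17/63 = 14/51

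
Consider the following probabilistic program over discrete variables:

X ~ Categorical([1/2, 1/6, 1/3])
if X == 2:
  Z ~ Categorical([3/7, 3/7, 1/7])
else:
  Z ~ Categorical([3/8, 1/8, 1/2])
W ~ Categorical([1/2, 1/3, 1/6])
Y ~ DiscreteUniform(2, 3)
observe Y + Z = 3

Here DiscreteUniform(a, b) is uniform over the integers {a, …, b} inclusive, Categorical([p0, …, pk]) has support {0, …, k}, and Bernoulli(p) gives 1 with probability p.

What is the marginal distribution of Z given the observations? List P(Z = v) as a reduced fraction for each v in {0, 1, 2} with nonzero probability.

Enumerate traces; 18 have nonzero weight after conditioning:
  (X=0, Z=0, W=0, Y=3) weight 3/64
  (X=0, Z=0, W=1, Y=3) weight 1/32
  (X=0, Z=0, W=2, Y=3) weight 1/64
  (X=0, Z=1, W=0, Y=2) weight 1/64
  (X=0, Z=1, W=1, Y=2) weight 1/96
  (X=0, Z=1, W=2, Y=2) weight 1/192
  (X=1, Z=0, W=0, Y=3) weight 1/64
  (X=1, Z=0, W=1, Y=3) weight 1/96
  … 10 more
Group by Z:
  weight(Z=0) = 11/56
  weight(Z=1) = 19/168
Total weight = 11/56 + 19/168 = 13/42
P(Z=0 | obs) = 11/56 / 13/42 = 33/52
P(Z=1 | obs) = 19/168 / 13/42 = 19/52

P(Z=0) = 33/52, P(Z=1) = 19/52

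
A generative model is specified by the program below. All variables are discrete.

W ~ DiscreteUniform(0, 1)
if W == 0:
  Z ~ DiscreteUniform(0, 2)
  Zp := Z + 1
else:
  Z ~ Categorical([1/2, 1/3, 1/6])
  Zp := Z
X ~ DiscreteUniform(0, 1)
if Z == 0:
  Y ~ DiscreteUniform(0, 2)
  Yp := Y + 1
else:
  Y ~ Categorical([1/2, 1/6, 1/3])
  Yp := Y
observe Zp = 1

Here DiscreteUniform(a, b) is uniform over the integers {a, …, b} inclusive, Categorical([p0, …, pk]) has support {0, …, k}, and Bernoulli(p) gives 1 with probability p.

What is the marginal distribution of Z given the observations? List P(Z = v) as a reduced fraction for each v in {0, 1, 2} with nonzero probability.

Enumerate traces; 12 have nonzero weight after conditioning:
  (W=0, Z=0, X=0, Y=0) weight 1/36
  (W=0, Z=0, X=0, Y=1) weight 1/36
  (W=0, Z=0, X=0, Y=2) weight 1/36
  (W=0, Z=0, X=1, Y=0) weight 1/36
  (W=0, Z=0, X=1, Y=1) weight 1/36
  (W=0, Z=0, X=1, Y=2) weight 1/36
  (W=1, Z=1, X=0, Y=0) weight 1/24
  (W=1, Z=1, X=0, Y=1) weight 1/72
  … 4 more
Group by Z:
  weight(Z=0) = 1/6
  weight(Z=1) = 1/6
Total weight = 1/6 + 1/6 = 1/3
P(Z=0 | obs) = 1/6 / 1/3 = 1/2
P(Z=1 | obs) = 1/6 / 1/3 = 1/2

P(Z=0) = 1/2, P(Z=1) = 1/2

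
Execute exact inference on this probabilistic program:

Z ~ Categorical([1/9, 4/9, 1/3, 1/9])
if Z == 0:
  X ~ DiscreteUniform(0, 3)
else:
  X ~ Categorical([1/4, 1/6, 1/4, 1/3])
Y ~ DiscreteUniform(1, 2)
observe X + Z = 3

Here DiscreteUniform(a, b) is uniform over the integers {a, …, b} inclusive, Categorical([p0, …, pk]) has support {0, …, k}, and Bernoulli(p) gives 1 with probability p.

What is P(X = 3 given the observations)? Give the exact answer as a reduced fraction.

P(X = 3 | obs) = 1/8

Enumerate traces; 8 have nonzero weight after conditioning:
  (Z=0, X=3, Y=1) weight 1/72
  (Z=0, X=3, Y=2) weight 1/72
  (Z=1, X=2, Y=1) weight 1/18
  (Z=1, X=2, Y=2) weight 1/18
  (Z=2, X=1, Y=1) weight 1/36
  (Z=2, X=1, Y=2) weight 1/36
  (Z=3, X=0, Y=1) weight 1/72
  (Z=3, X=0, Y=2) weight 1/72
Group by X:
  weight(X=0) = 1/36
  weight(X=1) = 1/18
  weight(X=2) = 1/9
  weight(X=3) = 1/36
Total weight = 1/36 + 1/18 + 1/9 + 1/36 = 2/9
P(X=0 | obs) = 1/36 / 2/9 = 1/8
P(X=1 | obs) = 1/18 / 2/9 = 1/4
P(X=2 | obs) = 1/9 / 2/9 = 1/2
P(X=3 | obs) = 1/36 / 2/9 = 1/8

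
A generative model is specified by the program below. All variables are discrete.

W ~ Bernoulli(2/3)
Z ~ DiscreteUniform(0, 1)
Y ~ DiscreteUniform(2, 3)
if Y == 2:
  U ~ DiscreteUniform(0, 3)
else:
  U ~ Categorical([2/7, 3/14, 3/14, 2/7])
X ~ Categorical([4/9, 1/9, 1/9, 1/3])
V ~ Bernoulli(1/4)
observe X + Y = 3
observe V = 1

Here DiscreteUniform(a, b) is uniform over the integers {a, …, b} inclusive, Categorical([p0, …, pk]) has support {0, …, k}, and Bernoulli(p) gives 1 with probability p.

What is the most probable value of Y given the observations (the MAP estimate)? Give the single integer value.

argmax_v P(Y = v | obs) = 3

Enumerate traces; 32 have nonzero weight after conditioning:
  (W=0, Z=0, Y=2, U=0, X=1, V=1) weight 1/1728
  (W=0, Z=0, Y=2, U=1, X=1, V=1) weight 1/1728
  (W=0, Z=0, Y=2, U=2, X=1, V=1) weight 1/1728
  (W=0, Z=0, Y=2, U=3, X=1, V=1) weight 1/1728
  (W=0, Z=0, Y=3, U=0, X=0, V=1) weight 1/378
  (W=0, Z=0, Y=3, U=1, X=0, V=1) weight 1/504
  (W=0, Z=0, Y=3, U=2, X=0, V=1) weight 1/504
  (W=0, Z=0, Y=3, U=3, X=0, V=1) weight 1/378
  … 24 more
Group by Y:
  weight(Y=2) = 1/72
  weight(Y=3) = 1/18
Total weight = 1/72 + 1/18 = 5/72
P(Y=2 | obs) = 1/72 / 5/72 = 1/5
P(Y=3 | obs) = 1/18 / 5/72 = 4/5
argmax = 3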